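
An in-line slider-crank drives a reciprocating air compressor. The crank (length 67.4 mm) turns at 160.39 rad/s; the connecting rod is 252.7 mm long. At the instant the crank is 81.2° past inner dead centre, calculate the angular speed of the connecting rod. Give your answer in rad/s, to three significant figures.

6.78

ω = 160.4 rad/s
The rod makes angle φ with the slider axis where L sinφ = r sinθ; differentiating, L cosφ·φ̇ = r ω cosθ.
L cosφ = √(L² − r² sin²θ) = 0.24376 m.
|ω_rod| = r ω |cosθ| / √(L² − r² sin²θ) = 0.0674·160.4·0.15299/0.24376 = 6.7845 rad/s.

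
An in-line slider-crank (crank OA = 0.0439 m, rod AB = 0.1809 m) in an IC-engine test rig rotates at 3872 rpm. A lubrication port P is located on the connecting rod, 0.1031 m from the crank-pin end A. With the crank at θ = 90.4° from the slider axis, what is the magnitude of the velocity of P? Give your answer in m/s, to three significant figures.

ω = 405.5 rad/s.  Crank-pin speed |V_A| = rω = 17.8 m/s, perpendicular to OA.
Rod angle: sinφ = −(r/L) sinθ ⇒ φ = -14.044°; ω_rod = −rω cosθ/√(L²−r²sin²θ) = +0.70811 rad/s.
V_P = V_A + ω_rod × AP, with AP = 0.1031 m along the rod.
Components: V_Px = −rω sinθ − a·ω_rod·sinφ = -17.782 m/s;  V_Py = rω cosθ + a·ω_rod·cosφ = -0.053445 m/s.
|V_P| = √(V_Px² + V_Py²) = 17.782 m/s.

17.8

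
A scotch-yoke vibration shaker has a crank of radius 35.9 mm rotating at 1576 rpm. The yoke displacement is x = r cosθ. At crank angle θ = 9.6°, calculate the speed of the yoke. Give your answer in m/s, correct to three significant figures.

0.988

ω = 165 rad/s (from 1576 rpm).
x = r cosθ ⇒ ẋ = −rω sinθ.
|v| = rω|sinθ| = 0.0359·165·|sin 9.6°| = 0.98808 m/s.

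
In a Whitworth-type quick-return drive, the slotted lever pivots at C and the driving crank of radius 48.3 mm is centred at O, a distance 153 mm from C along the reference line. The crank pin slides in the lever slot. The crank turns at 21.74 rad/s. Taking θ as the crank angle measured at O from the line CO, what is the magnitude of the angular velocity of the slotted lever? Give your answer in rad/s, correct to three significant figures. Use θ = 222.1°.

4.64

ω = 21.74 rad/s
Crank pin A relative to C: A = (d + r cosθ, r sinθ); lever angle φ = atan2(r sinθ, d + r cosθ).
Differentiating tanφ: φ̇ = rω(d cosθ + r)/(d² + r² + 2dr cosθ).
d² + r² + 2dr cosθ = |CA|² = 0.0147756 m²;  d cosθ + r = -0.065222 m.
|ω_lever| = |0.0483·21.74·-0.065222| / 0.0147756 = 4.6351 rad/s.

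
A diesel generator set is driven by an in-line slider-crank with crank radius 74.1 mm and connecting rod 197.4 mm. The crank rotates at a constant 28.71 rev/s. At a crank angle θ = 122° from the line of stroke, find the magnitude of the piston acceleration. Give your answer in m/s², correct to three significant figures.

1670

ω = 2π·28.7 = 180.4 rad/s
x(θ) = r cosθ + √(L² − r² sin²θ); with ω constant, a = ω²·d²x/dθ².
d²x/dθ² = −r cosθ − r²(cos2θ)/√u − r⁴ sin²2θ/(4u^{3/2}),  u = L² − r² sin²θ = 0.0350178 m².
Substituting r = 0.0741 m, L = 0.1974 m, θ = 122°: d²x/dθ² = +0.051201 m.
a = ω²·d²x/dθ² = (180.4)²·(+0.051201) = +1666.1 m/s²;  |a| = 1666.1 m/s².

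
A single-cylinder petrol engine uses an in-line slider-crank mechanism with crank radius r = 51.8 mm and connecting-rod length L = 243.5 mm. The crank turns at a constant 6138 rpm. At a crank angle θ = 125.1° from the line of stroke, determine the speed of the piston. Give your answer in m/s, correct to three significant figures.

23.9

ω = 2π·6138/60 = 642.8 rad/s
For an in-line slider-crank, x = r cosθ + √(L² − r² sin²θ), so v = −rω sinθ·[1 + r cosθ/√(L² − r² sin²θ)].
With r = 0.0518 m, L = 0.2435 m, θ = 125.1°: √(L² − r² sin²θ) = 0.23978 m.
v = −0.0518·642.8·0.81815·[1 + 0.0518·-0.57501/0.23978] = -23.857 m/s.
|v| = 23.857 m/s.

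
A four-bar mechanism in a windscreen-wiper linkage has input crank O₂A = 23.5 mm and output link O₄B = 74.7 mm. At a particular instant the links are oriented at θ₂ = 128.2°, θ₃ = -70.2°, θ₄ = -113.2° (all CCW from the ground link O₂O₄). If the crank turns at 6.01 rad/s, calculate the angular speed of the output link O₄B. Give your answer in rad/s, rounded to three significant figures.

ω₂ = 6.01 rad/s
Differentiating the loop-closure r₂e^{iθ₂}+r₃e^{iθ₃}=r₁+r₄e^{iθ₄} gives r₂ω₂e^{iθ₂}+r₃ω₃e^{iθ₃}=r₄ω₄e^{iθ₄}.
Eliminating the other unknown: ω₄ = r₂ω₂ sin(θ₂−θ₃) / [r₄ sin(θ₄−θ₃)].
Numerator sine = -0.31565; denominator sine = -0.68200.
Result = 0.0235·6.01·(-0.31565) / (0.0747·(-0.68200)) = +0.87507 rad/s; magnitude 0.87507 rad/s.

0.875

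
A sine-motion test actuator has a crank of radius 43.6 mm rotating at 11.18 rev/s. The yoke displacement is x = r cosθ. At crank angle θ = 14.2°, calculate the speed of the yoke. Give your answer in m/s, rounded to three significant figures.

0.751

ω = 70.25 rad/s (from 11.18 rev/s).
x = r cosθ ⇒ ẋ = −rω sinθ.
|v| = rω|sinθ| = 0.0436·70.25·|sin 14.2°| = 0.75131 m/s.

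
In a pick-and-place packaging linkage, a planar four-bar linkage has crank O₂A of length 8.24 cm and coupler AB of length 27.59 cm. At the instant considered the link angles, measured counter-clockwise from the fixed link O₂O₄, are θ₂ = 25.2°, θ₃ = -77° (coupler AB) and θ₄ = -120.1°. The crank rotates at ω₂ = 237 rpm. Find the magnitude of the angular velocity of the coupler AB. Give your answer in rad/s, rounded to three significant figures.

6.18

ω₂ = 24.82 rad/s (from 237 rpm).
Differentiating the loop-closure r₂e^{iθ₂}+r₃e^{iθ₃}=r₁+r₄e^{iθ₄} gives r₂ω₂e^{iθ₂}+r₃ω₃e^{iθ₃}=r₄ω₄e^{iθ₄}.
Eliminating the other unknown: ω₃ = r₂ω₂ sin(θ₄−θ₂) / [r₃ sin(θ₃−θ₄)].
Numerator sine = -0.56928; denominator sine = +0.68327.
Result = 0.0824·24.82·(-0.56928) / (0.2759·(+0.68327)) = -6.1757 rad/s; magnitude 6.1757 rad/s.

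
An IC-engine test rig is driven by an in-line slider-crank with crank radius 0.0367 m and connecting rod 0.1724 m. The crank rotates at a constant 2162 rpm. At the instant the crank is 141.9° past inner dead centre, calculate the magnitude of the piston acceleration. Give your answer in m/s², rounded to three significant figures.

1380

ω = 2π·2162/60 = 226.4 rad/s
x(θ) = r cosθ + √(L² − r² sin²θ); with ω constant, a = ω²·d²x/dθ².
d²x/dθ² = −r cosθ − r²(cos2θ)/√u − r⁴ sin²2θ/(4u^{3/2}),  u = L² − r² sin²θ = 0.029209 m².
Substituting r = 0.0367 m, L = 0.1724 m, θ = 141.9°: d²x/dθ² = +0.026915 m.
a = ω²·d²x/dθ² = (226.4)²·(+0.026915) = +1379.6 m/s²;  |a| = 1379.6 m/s².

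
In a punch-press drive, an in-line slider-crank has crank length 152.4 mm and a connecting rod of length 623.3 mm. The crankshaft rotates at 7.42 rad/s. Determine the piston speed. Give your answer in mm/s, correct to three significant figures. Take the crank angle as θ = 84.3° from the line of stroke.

1150

ω = 7.42 rad/s
For an in-line slider-crank, x = r cosθ + √(L² − r² sin²θ), so v = −rω sinθ·[1 + r cosθ/√(L² − r² sin²θ)].
With r = 0.1524 m, L = 0.6233 m, θ = 84.3°: √(L² − r² sin²θ) = 0.60457 m.
v = −0.1524·7.42·0.99506·[1 + 0.1524·0.09932/0.60457] = -1.1534 m/s.
|v| = 1.1534 m/s = 1153.4 mm/s.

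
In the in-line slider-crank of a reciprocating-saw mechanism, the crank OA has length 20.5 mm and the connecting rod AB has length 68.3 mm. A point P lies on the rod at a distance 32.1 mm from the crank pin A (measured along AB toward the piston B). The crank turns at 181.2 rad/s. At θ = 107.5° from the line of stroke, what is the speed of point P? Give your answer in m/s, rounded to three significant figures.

ω = 181.2 rad/s.  Crank-pin speed |V_A| = rω = 3.7146 m/s, perpendicular to OA.
Rod angle: sinφ = −(r/L) sinθ ⇒ φ = -16.634°; ω_rod = −rω cosθ/√(L²−r²sin²θ) = +17.069 rad/s.
V_P = V_A + ω_rod × AP, with AP = 0.0321 m along the rod.
Components: V_Px = −rω sinθ − a·ω_rod·sinφ = -3.3858 m/s;  V_Py = rω cosθ + a·ω_rod·cosφ = -0.59203 m/s.
|V_P| = √(V_Px² + V_Py²) = 3.4372 m/s.

3.44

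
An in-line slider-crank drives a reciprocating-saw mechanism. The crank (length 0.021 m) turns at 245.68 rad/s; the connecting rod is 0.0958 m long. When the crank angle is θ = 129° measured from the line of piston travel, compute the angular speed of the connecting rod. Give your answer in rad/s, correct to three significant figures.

ω = 245.7 rad/s
The rod makes angle φ with the slider axis where L sinφ = r sinθ; differentiating, L cosφ·φ̇ = r ω cosθ.
L cosφ = √(L² − r² sin²θ) = 0.0944 m.
|ω_rod| = r ω |cosθ| / √(L² − r² sin²θ) = 0.021·245.7·0.62932/0.0944 = 34.395 rad/s.

34.4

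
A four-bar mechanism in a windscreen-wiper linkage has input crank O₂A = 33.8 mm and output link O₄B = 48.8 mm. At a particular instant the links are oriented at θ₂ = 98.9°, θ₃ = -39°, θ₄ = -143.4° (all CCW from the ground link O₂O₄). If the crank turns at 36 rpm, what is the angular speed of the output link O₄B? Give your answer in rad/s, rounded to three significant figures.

1.81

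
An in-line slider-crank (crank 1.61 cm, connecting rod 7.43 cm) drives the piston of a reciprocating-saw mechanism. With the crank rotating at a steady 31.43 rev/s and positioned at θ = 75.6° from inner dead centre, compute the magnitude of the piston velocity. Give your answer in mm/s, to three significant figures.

ω = 2π·31.4 = 197.5 rad/s
For an in-line slider-crank, x = r cosθ + √(L² − r² sin²θ), so v = −rω sinθ·[1 + r cosθ/√(L² − r² sin²θ)].
With r = 0.0161 m, L = 0.0743 m, θ = 75.6°: √(L² − r² sin²θ) = 0.072645 m.
v = −0.0161·197.5·0.96858·[1 + 0.0161·0.24869/0.072645] = -3.2493 m/s.
|v| = 3.2493 m/s = 3249.3 mm/s.

3250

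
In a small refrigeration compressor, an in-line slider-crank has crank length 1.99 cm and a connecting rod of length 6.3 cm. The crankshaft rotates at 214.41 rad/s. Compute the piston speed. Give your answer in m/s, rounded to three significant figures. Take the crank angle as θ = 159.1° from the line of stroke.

1.07

ω = 214.4 rad/s
For an in-line slider-crank, x = r cosθ + √(L² − r² sin²θ), so v = −rω sinθ·[1 + r cosθ/√(L² − r² sin²θ)].
With r = 0.0199 m, L = 0.063 m, θ = 159.1°: √(L² − r² sin²θ) = 0.062599 m.
v = −0.0199·214.4·0.35674·[1 + 0.0199·-0.93420/0.062599] = -1.0701 m/s.
|v| = 1.0701 m/s.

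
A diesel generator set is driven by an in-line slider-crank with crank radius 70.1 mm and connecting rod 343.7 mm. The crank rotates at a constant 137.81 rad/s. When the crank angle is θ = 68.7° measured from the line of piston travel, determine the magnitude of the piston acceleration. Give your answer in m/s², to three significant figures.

ω = 137.8 rad/s
x(θ) = r cosθ + √(L² − r² sin²θ); with ω constant, a = ω²·d²x/dθ².
d²x/dθ² = −r cosθ − r²(cos2θ)/√u − r⁴ sin²2θ/(4u^{3/2}),  u = L² − r² sin²θ = 0.113864 m².
Substituting r = 0.0701 m, L = 0.3437 m, θ = 68.7°: d²x/dθ² = -0.014816 m.
a = ω²·d²x/dθ² = (137.8)²·(-0.014816) = -281.39 m/s²;  |a| = 281.39 m/s².

281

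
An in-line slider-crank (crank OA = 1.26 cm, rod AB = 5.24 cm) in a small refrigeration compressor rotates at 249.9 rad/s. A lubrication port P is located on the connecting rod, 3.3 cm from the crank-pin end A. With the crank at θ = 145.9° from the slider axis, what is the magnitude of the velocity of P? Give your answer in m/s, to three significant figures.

ω = 249.9 rad/s.  Crank-pin speed |V_A| = rω = 3.1487 m/s, perpendicular to OA.
Rod angle: sinφ = −(r/L) sinθ ⇒ φ = -7.748°; ω_rod = −rω cosθ/√(L²−r²sin²θ) = +50.217 rad/s.
V_P = V_A + ω_rod × AP, with AP = 0.033 m along the rod.
Components: V_Px = −rω sinθ − a·ω_rod·sinφ = -1.5419 m/s;  V_Py = rω cosθ + a·ω_rod·cosφ = -0.96532 m/s.
|V_P| = √(V_Px² + V_Py²) = 1.8191 m/s.

1.82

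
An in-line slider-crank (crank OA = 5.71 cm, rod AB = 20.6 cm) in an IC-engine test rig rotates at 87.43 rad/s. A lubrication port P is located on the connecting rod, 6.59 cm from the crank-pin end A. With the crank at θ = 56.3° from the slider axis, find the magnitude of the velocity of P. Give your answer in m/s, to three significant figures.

4.75

ω = 87.43 rad/s.  Crank-pin speed |V_A| = rω = 4.9923 m/s, perpendicular to OA.
Rod angle: sinφ = −(r/L) sinθ ⇒ φ = -13.333°; ω_rod = −rω cosθ/√(L²−r²sin²θ) = -13.819 rad/s.
V_P = V_A + ω_rod × AP, with AP = 0.0659 m along the rod.
Components: V_Px = −rω sinθ − a·ω_rod·sinφ = -4.3633 m/s;  V_Py = rω cosθ + a·ω_rod·cosφ = +1.8838 m/s.
|V_P| = √(V_Px² + V_Py²) = 4.7526 m/s.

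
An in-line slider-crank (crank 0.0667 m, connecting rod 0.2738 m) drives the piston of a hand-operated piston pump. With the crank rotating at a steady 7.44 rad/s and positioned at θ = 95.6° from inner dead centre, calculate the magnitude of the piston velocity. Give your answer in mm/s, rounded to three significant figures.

ω = 7.44 rad/s
For an in-line slider-crank, x = r cosθ + √(L² − r² sin²θ), so v = −rω sinθ·[1 + r cosθ/√(L² − r² sin²θ)].
With r = 0.0667 m, L = 0.2738 m, θ = 95.6°: √(L² − r² sin²θ) = 0.26563 m.
v = −0.0667·7.44·0.99523·[1 + 0.0667·-0.09758/0.26563] = -0.48178 m/s.
|v| = 0.48178 m/s = 481.78 mm/s.

482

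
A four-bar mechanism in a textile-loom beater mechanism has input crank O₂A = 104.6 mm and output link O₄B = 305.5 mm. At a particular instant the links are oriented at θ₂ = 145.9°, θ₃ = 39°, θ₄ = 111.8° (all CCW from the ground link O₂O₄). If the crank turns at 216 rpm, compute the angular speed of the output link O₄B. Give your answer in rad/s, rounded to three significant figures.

ω₂ = 22.62 rad/s (from 216 rpm).
Differentiating the loop-closure r₂e^{iθ₂}+r₃e^{iθ₃}=r₁+r₄e^{iθ₄} gives r₂ω₂e^{iθ₂}+r₃ω₃e^{iθ₃}=r₄ω₄e^{iθ₄}.
Eliminating the other unknown: ω₄ = r₂ω₂ sin(θ₂−θ₃) / [r₄ sin(θ₄−θ₃)].
Numerator sine = +0.95681; denominator sine = +0.95528.
Result = 0.1046·22.62·(+0.95681) / (0.3055·(+0.95528)) = +7.7571 rad/s; magnitude 7.7571 rad/s.

7.76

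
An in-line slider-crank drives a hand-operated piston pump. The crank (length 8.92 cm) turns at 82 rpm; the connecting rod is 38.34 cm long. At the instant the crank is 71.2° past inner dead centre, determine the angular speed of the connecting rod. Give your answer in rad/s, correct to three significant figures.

0.660

ω = 8.587 rad/s (converted from 82 rpm).
The rod makes angle φ with the slider axis where L sinφ = r sinθ; differentiating, L cosφ·φ̇ = r ω cosθ.
L cosφ = √(L² − r² sin²θ) = 0.37399 m.
|ω_rod| = r ω |cosθ| / √(L² − r² sin²θ) = 0.0892·8.587·0.32227/0.37399 = 0.66003 rad/s.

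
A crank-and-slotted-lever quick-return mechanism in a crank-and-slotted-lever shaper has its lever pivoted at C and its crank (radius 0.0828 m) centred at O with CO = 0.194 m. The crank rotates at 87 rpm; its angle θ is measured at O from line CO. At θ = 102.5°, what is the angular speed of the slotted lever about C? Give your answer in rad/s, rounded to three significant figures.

0.820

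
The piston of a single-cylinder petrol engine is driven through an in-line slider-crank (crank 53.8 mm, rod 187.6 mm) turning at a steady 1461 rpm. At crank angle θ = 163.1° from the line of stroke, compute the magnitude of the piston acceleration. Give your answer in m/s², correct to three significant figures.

901

ω = 2π·1461/60 = 153 rad/s
x(θ) = r cosθ + √(L² − r² sin²θ); with ω constant, a = ω²·d²x/dθ².
d²x/dθ² = −r cosθ − r²(cos2θ)/√u − r⁴ sin²2θ/(4u^{3/2}),  u = L² − r² sin²θ = 0.0349492 m².
Substituting r = 0.0538 m, L = 0.1876 m, θ = 163.1°: d²x/dθ² = +0.038511 m.
a = ω²·d²x/dθ² = (153)²·(+0.038511) = +901.46 m/s²;  |a| = 901.46 m/s².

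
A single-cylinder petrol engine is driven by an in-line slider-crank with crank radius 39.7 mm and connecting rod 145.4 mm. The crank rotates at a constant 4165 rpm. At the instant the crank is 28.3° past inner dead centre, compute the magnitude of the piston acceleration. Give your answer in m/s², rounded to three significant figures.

7820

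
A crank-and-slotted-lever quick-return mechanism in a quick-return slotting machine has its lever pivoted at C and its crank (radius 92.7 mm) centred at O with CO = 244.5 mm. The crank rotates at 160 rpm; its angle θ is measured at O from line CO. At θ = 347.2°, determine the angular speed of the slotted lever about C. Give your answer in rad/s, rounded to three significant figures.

4.57

ω = 16.76 rad/s (from 160 rpm).
Crank pin A relative to C: A = (d + r cosθ, r sinθ); lever angle φ = atan2(r sinθ, d + r cosθ).
Differentiating tanφ: φ̇ = rω(d cosθ + r)/(d² + r² + 2dr cosθ).
d² + r² + 2dr cosθ = |CA|² = 0.112577 m²;  d cosθ + r = +0.33112 m.
|ω_lever| = |0.0927·16.76·+0.33112| / 0.112577 = 4.5684 rad/s.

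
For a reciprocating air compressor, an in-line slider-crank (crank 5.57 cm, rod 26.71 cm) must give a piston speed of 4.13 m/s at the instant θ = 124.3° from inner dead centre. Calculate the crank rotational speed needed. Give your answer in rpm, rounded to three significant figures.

For an in-line slider-crank, |v_piston| = rω|sinθ|·[1 + r cosθ/√(L² − r² sin²θ)].
With r = 0.0557 m, L = 0.2671 m, θ = 124.3°: the bracketed kinematic factor |dx/dθ| = 0.040524 m.
ω = v/|dx/dθ| = 4.13/0.040524 = 101.91 rad/s.
N = 60ω/(2π) = 973.21 rpm.

973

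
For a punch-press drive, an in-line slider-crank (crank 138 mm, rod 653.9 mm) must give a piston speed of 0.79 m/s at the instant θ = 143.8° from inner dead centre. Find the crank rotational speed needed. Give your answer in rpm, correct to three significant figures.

112

For an in-line slider-crank, |v_piston| = rω|sinθ|·[1 + r cosθ/√(L² − r² sin²θ)].
With r = 0.138 m, L = 0.6539 m, θ = 143.8°: the bracketed kinematic factor |dx/dθ| = 0.067514 m.
ω = v/|dx/dθ| = 0.79/0.067514 = 11.701 rad/s.
N = 60ω/(2π) = 111.74 rpm.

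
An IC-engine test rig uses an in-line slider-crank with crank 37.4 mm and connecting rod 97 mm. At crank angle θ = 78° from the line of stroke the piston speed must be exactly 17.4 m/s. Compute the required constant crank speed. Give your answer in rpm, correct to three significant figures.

For an in-line slider-crank, |v_piston| = rω|sinθ|·[1 + r cosθ/√(L² − r² sin²θ)].
With r = 0.0374 m, L = 0.097 m, θ = 78°: the bracketed kinematic factor |dx/dθ| = 0.039749 m.
ω = v/|dx/dθ| = 17.4/0.039749 = 437.75 rad/s.
N = 60ω/(2π) = 4180.2 rpm.

4180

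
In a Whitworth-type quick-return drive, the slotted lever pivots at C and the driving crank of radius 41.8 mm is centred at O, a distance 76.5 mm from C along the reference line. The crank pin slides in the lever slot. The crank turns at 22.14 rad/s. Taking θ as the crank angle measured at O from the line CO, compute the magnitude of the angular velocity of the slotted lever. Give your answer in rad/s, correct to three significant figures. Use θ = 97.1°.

ω = 22.14 rad/s
Crank pin A relative to C: A = (d + r cosθ, r sinθ); lever angle φ = atan2(r sinθ, d + r cosθ).
Differentiating tanφ: φ̇ = rω(d cosθ + r)/(d² + r² + 2dr cosθ).
d² + r² + 2dr cosθ = |CA|² = 0.00680901 m²;  d cosθ + r = +0.032344 m.
|ω_lever| = |0.0418·22.14·+0.032344| / 0.00680901 = 4.3961 rad/s.

4.40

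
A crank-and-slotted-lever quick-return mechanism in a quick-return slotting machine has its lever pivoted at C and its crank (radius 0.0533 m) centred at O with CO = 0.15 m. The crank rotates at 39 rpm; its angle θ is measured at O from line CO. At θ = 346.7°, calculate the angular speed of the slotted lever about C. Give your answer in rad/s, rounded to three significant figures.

1.06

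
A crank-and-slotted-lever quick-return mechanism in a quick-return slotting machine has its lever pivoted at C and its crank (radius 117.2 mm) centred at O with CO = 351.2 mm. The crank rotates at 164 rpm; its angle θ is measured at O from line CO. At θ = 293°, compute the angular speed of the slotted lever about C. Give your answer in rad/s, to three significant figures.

ω = 17.17 rad/s (from 164 rpm).
Crank pin A relative to C: A = (d + r cosθ, r sinθ); lever angle φ = atan2(r sinθ, d + r cosθ).
Differentiating tanφ: φ̇ = rω(d cosθ + r)/(d² + r² + 2dr cosθ).
d² + r² + 2dr cosθ = |CA|² = 0.169243 m²;  d cosθ + r = +0.25442 m.
|ω_lever| = |0.1172·17.17·+0.25442| / 0.169243 = 3.0259 rad/s.

3.03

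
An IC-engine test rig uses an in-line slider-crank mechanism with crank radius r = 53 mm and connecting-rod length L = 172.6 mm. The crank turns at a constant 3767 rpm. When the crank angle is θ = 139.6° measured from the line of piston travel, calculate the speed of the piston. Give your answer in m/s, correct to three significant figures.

10.3

ω = 2π·3767/60 = 394.5 rad/s
For an in-line slider-crank, x = r cosθ + √(L² − r² sin²θ), so v = −rω sinθ·[1 + r cosθ/√(L² − r² sin²θ)].
With r = 0.053 m, L = 0.1726 m, θ = 139.6°: √(L² − r² sin²θ) = 0.16915 m.
v = −0.053·394.5·0.64812·[1 + 0.053·-0.76154/0.16915] = -10.317 m/s.
|v| = 10.317 m/s.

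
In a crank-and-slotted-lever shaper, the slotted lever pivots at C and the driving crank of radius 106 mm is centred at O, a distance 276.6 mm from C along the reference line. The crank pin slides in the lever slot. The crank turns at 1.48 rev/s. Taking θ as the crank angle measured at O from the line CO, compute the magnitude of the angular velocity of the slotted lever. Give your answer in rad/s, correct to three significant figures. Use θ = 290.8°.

1.85

ω = 9.299 rad/s (from 1.48 rev/s).
Crank pin A relative to C: A = (d + r cosθ, r sinθ); lever angle φ = atan2(r sinθ, d + r cosθ).
Differentiating tanφ: φ̇ = rω(d cosθ + r)/(d² + r² + 2dr cosθ).
d² + r² + 2dr cosθ = |CA|² = 0.108567 m²;  d cosθ + r = +0.20422 m.
|ω_lever| = |0.106·9.299·+0.20422| / 0.108567 = 1.8542 rad/s.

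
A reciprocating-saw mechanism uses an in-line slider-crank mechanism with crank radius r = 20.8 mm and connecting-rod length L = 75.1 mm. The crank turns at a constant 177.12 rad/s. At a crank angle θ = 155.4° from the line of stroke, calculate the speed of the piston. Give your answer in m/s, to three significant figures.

1.14

ω = 177.1 rad/s
For an in-line slider-crank, x = r cosθ + √(L² − r² sin²θ), so v = −rω sinθ·[1 + r cosθ/√(L² − r² sin²θ)].
With r = 0.0208 m, L = 0.0751 m, θ = 155.4°: √(L² − r² sin²θ) = 0.074599 m.
v = −0.0208·177.1·0.41628·[1 + 0.0208·-0.90924/0.074599] = -1.1448 m/s.
|v| = 1.1448 m/s.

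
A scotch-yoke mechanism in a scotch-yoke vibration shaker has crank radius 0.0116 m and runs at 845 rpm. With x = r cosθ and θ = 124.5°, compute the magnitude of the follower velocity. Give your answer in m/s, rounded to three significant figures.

0.846

ω = 88.49 rad/s (from 845 rpm).
x = r cosθ ⇒ ẋ = −rω sinθ.
|v| = rω|sinθ| = 0.0116·88.49·|sin 124.5°| = 0.84594 m/s.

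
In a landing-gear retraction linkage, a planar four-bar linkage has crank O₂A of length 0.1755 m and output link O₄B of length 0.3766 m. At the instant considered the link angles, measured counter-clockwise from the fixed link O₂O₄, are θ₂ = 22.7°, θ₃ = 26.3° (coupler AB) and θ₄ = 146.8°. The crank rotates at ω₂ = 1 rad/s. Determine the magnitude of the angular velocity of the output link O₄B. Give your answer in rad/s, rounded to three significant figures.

ω₂ = 1 rad/s
Differentiating the loop-closure r₂e^{iθ₂}+r₃e^{iθ₃}=r₁+r₄e^{iθ₄} gives r₂ω₂e^{iθ₂}+r₃ω₃e^{iθ₃}=r₄ω₄e^{iθ₄}.
Eliminating the other unknown: ω₄ = r₂ω₂ sin(θ₂−θ₃) / [r₄ sin(θ₄−θ₃)].
Numerator sine = -0.06279; denominator sine = +0.86163.
Result = 0.1755·1·(-0.06279) / (0.3766·(+0.86163)) = -0.03396 rad/s; magnitude 0.03396 rad/s.

0.0340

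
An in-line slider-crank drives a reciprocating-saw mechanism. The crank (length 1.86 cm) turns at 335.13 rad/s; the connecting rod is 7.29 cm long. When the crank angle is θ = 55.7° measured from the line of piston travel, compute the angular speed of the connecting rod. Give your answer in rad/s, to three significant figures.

49.3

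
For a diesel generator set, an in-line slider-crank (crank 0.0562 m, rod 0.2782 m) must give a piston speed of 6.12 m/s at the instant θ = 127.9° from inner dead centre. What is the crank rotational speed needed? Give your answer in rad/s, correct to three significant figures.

158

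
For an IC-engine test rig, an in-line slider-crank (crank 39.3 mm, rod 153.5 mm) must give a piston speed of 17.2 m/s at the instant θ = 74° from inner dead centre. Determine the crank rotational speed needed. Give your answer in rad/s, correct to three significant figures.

For an in-line slider-crank, |v_piston| = rω|sinθ|·[1 + r cosθ/√(L² − r² sin²θ)].
With r = 0.0393 m, L = 0.1535 m, θ = 74°: the bracketed kinematic factor |dx/dθ| = 0.040528 m.
ω = v/|dx/dθ| = 17.2/0.040528 = 424.4 rad/s.

424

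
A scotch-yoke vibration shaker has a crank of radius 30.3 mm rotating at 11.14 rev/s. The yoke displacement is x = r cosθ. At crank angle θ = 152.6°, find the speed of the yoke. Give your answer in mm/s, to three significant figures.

ω = 69.99 rad/s (from 11.14 rev/s).
x = r cosθ ⇒ ẋ = −rω sinθ.
|v| = rω|sinθ| = 0.0303·69.99·|sin 152.6°| = 0.97601 m/s = 976.01 mm/s.

976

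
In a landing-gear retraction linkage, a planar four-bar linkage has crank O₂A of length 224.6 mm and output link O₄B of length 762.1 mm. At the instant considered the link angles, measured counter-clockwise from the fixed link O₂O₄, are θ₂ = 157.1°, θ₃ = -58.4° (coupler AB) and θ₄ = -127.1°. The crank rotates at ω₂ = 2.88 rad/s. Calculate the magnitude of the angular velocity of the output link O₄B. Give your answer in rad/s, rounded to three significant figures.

ω₂ = 2.88 rad/s
Differentiating the loop-closure r₂e^{iθ₂}+r₃e^{iθ₃}=r₁+r₄e^{iθ₄} gives r₂ω₂e^{iθ₂}+r₃ω₃e^{iθ₃}=r₄ω₄e^{iθ₄}.
Eliminating the other unknown: ω₄ = r₂ω₂ sin(θ₂−θ₃) / [r₄ sin(θ₄−θ₃)].
Numerator sine = -0.58070; denominator sine = -0.93169.
Result = 0.2246·2.88·(-0.58070) / (0.7621·(-0.93169)) = +0.52902 rad/s; magnitude 0.52902 rad/s.

0.529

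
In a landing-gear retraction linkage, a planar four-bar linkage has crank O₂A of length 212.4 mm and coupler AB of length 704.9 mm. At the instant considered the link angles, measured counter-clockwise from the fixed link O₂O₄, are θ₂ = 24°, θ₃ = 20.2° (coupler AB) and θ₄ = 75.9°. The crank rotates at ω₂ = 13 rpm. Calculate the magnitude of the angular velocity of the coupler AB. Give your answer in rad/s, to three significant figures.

ω₂ = 1.361 rad/s (from 13 rpm).
Differentiating the loop-closure r₂e^{iθ₂}+r₃e^{iθ₃}=r₁+r₄e^{iθ₄} gives r₂ω₂e^{iθ₂}+r₃ω₃e^{iθ₃}=r₄ω₄e^{iθ₄}.
Eliminating the other unknown: ω₃ = r₂ω₂ sin(θ₄−θ₂) / [r₃ sin(θ₃−θ₄)].
Numerator sine = +0.78694; denominator sine = -0.82610.
Result = 0.2124·1.361·(+0.78694) / (0.7049·(-0.82610)) = -0.39076 rad/s; magnitude 0.39076 rad/s.

0.391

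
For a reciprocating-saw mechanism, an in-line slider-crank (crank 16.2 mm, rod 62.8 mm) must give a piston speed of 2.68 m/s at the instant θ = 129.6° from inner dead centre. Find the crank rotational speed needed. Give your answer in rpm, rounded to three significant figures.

2460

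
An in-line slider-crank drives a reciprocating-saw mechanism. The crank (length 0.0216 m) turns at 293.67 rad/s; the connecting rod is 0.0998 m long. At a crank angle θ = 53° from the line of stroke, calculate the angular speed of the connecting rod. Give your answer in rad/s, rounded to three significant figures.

38.8

ω = 293.7 rad/s
The rod makes angle φ with the slider axis where L sinφ = r sinθ; differentiating, L cosφ·φ̇ = r ω cosθ.
L cosφ = √(L² − r² sin²θ) = 0.098298 m.
|ω_rod| = r ω |cosθ| / √(L² − r² sin²θ) = 0.0216·293.7·0.60182/0.098298 = 38.836 rad/s.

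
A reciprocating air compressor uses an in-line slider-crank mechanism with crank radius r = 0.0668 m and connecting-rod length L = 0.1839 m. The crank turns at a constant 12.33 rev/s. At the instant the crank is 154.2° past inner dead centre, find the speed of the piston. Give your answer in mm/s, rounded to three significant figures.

1510

ω = 2π·12.3 = 77.47 rad/s
For an in-line slider-crank, x = r cosθ + √(L² − r² sin²θ), so v = −rω sinθ·[1 + r cosθ/√(L² − r² sin²θ)].
With r = 0.0668 m, L = 0.1839 m, θ = 154.2°: √(L² − r² sin²θ) = 0.18159 m.
v = −0.0668·77.47·0.43523·[1 + 0.0668·-0.90032/0.18159] = -1.5064 m/s.
|v| = 1.5064 m/s = 1506.4 mm/s.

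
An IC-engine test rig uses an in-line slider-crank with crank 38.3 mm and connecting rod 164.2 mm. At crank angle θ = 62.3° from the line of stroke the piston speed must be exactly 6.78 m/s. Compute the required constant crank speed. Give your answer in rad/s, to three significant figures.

180

For an in-line slider-crank, |v_piston| = rω|sinθ|·[1 + r cosθ/√(L² − r² sin²θ)].
With r = 0.0383 m, L = 0.1642 m, θ = 62.3°: the bracketed kinematic factor |dx/dθ| = 0.037668 m.
ω = v/|dx/dθ| = 6.78/0.037668 = 179.99 rad/s.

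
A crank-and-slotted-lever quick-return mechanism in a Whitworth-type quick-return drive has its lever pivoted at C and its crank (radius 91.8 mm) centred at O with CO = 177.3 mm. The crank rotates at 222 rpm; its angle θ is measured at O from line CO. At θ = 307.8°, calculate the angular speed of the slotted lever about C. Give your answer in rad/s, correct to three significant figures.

7.15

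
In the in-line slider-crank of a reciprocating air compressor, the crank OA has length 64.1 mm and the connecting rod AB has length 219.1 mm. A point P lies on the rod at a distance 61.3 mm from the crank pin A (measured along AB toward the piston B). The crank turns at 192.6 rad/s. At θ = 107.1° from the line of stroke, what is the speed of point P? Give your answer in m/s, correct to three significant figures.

11.8

ω = 192.6 rad/s.  Crank-pin speed |V_A| = rω = 12.346 m/s, perpendicular to OA.
Rod angle: sinφ = −(r/L) sinθ ⇒ φ = -16.238°; ω_rod = −rω cosθ/√(L²−r²sin²θ) = +17.257 rad/s.
V_P = V_A + ω_rod × AP, with AP = 0.0613 m along the rod.
Components: V_Px = −rω sinθ − a·ω_rod·sinφ = -11.504 m/s;  V_Py = rω cosθ + a·ω_rod·cosφ = -2.6145 m/s.
|V_P| = √(V_Px² + V_Py²) = 11.797 m/s.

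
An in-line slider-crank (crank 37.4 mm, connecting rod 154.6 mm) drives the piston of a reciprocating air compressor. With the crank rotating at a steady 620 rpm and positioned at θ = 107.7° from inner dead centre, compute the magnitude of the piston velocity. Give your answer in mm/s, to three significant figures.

ω = 2π·620/60 = 64.93 rad/s
For an in-line slider-crank, x = r cosθ + √(L² − r² sin²θ), so v = −rω sinθ·[1 + r cosθ/√(L² − r² sin²θ)].
With r = 0.0374 m, L = 0.1546 m, θ = 107.7°: √(L² − r² sin²θ) = 0.15044 m.
v = −0.0374·64.93·0.95266·[1 + 0.0374·-0.30403/0.15044] = -2.1384 m/s.
|v| = 2.1384 m/s = 2138.4 mm/s.

2140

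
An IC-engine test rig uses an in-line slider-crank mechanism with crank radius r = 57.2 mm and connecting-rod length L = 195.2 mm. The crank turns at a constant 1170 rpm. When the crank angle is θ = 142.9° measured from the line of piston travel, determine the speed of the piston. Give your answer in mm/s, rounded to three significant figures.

3220

ω = 2π·1170/60 = 122.5 rad/s
For an in-line slider-crank, x = r cosθ + √(L² − r² sin²θ), so v = −rω sinθ·[1 + r cosθ/√(L² − r² sin²θ)].
With r = 0.0572 m, L = 0.1952 m, θ = 142.9°: √(L² − r² sin²θ) = 0.19213 m.
v = −0.0572·122.5·0.60321·[1 + 0.0572·-0.79758/0.19213] = -3.2236 m/s.
|v| = 3.2236 m/s = 3223.6 mm/s.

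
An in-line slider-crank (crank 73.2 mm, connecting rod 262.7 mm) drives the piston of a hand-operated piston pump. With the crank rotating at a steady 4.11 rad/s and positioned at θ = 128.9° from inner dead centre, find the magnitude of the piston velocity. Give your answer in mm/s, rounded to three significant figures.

192

ω = 4.11 rad/s
For an in-line slider-crank, x = r cosθ + √(L² − r² sin²θ), so v = −rω sinθ·[1 + r cosθ/√(L² − r² sin²θ)].
With r = 0.0732 m, L = 0.2627 m, θ = 128.9°: √(L² − r² sin²θ) = 0.25645 m.
v = −0.0732·4.11·0.77824·[1 + 0.0732·-0.62796/0.25645] = -0.19217 m/s.
|v| = 0.19217 m/s = 192.17 mm/s.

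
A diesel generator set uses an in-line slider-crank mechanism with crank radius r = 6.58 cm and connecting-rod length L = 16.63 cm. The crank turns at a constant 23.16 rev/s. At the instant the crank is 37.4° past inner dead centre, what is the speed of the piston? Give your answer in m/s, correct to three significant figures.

7.70

ω = 2π·23.2 = 145.5 rad/s
For an in-line slider-crank, x = r cosθ + √(L² − r² sin²θ), so v = −rω sinθ·[1 + r cosθ/√(L² − r² sin²θ)].
With r = 0.0658 m, L = 0.1663 m, θ = 37.4°: √(L² − r² sin²θ) = 0.16143 m.
v = −0.0658·145.5·0.60738·[1 + 0.0658·0.79441/0.16143] = -7.6989 m/s.
|v| = 7.6989 m/s.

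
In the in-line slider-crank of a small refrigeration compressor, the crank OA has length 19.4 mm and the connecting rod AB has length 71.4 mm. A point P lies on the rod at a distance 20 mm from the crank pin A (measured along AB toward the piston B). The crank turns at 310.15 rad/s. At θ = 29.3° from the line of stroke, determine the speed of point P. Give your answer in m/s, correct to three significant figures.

ω = 310.1 rad/s.  Crank-pin speed |V_A| = rω = 6.0169 m/s, perpendicular to OA.
Rod angle: sinφ = −(r/L) sinθ ⇒ φ = -7.641°; ω_rod = −rω cosθ/√(L²−r²sin²θ) = -74.148 rad/s.
V_P = V_A + ω_rod × AP, with AP = 0.02 m along the rod.
Components: V_Px = −rω sinθ − a·ω_rod·sinφ = -3.1418 m/s;  V_Py = rω cosθ + a·ω_rod·cosφ = +3.7774 m/s.
|V_P| = √(V_Px² + V_Py²) = 4.9132 m/s.

4.91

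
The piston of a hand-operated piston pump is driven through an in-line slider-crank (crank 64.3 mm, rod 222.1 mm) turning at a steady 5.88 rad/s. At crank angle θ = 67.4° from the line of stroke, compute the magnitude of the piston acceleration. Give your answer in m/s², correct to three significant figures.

0.391

ω = 5.88 rad/s
x(θ) = r cosθ + √(L² − r² sin²θ); with ω constant, a = ω²·d²x/dθ².
d²x/dθ² = −r cosθ − r²(cos2θ)/√u − r⁴ sin²2θ/(4u^{3/2}),  u = L² − r² sin²θ = 0.0458045 m².
Substituting r = 0.0643 m, L = 0.2221 m, θ = 67.4°: d²x/dθ² = -0.011317 m.
a = ω²·d²x/dθ² = (5.88)²·(-0.011317) = -0.39129 m/s²;  |a| = 0.39129 m/s².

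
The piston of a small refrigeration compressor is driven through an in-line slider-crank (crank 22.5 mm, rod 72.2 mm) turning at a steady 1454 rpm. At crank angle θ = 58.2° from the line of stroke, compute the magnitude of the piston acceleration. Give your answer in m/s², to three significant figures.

203

ω = 2π·1454/60 = 152.3 rad/s
x(θ) = r cosθ + √(L² − r² sin²θ); with ω constant, a = ω²·d²x/dθ².
d²x/dθ² = −r cosθ − r²(cos2θ)/√u − r⁴ sin²2θ/(4u^{3/2}),  u = L² − r² sin²θ = 0.00484717 m².
Substituting r = 0.0225 m, L = 0.0722 m, θ = 58.2°: d²x/dθ² = -0.0087757 m.
a = ω²·d²x/dθ² = (152.3)²·(-0.0087757) = -203.45 m/s²;  |a| = 203.45 m/s².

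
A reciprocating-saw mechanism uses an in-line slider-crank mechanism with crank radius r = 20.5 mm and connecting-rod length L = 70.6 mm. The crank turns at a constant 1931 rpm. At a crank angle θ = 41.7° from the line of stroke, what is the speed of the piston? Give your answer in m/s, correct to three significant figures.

3.37

ω = 2π·1931/60 = 202.2 rad/s
For an in-line slider-crank, x = r cosθ + √(L² − r² sin²θ), so v = −rω sinθ·[1 + r cosθ/√(L² − r² sin²θ)].
With r = 0.0205 m, L = 0.0706 m, θ = 41.7°: √(L² − r² sin²θ) = 0.06927 m.
v = −0.0205·202.2·0.66523·[1 + 0.0205·0.74664/0.06927] = -3.367 m/s.
|v| = 3.367 m/s.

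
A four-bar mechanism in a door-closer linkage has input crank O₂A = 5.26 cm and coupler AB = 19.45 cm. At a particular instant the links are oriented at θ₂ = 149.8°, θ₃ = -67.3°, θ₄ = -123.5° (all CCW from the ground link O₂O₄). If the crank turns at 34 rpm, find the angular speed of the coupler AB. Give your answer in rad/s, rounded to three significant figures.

1.16

ω₂ = 3.56 rad/s (from 34 rpm).
Differentiating the loop-closure r₂e^{iθ₂}+r₃e^{iθ₃}=r₁+r₄e^{iθ₄} gives r₂ω₂e^{iθ₂}+r₃ω₃e^{iθ₃}=r₄ω₄e^{iθ₄}.
Eliminating the other unknown: ω₃ = r₂ω₂ sin(θ₄−θ₂) / [r₃ sin(θ₃−θ₄)].
Numerator sine = +0.99834; denominator sine = +0.83098.
Result = 0.0526·3.56·(+0.99834) / (0.1945·(+0.83098)) = +1.1568 rad/s; magnitude 1.1568 rad/s.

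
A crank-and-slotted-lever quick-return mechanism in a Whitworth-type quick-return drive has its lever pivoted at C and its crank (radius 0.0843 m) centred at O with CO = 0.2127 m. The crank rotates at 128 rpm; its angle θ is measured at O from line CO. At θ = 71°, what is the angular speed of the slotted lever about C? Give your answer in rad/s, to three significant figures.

ω = 13.4 rad/s (from 128 rpm).
Crank pin A relative to C: A = (d + r cosθ, r sinθ); lever angle φ = atan2(r sinθ, d + r cosθ).
Differentiating tanφ: φ̇ = rω(d cosθ + r)/(d² + r² + 2dr cosθ).
d² + r² + 2dr cosθ = |CA|² = 0.0640231 m²;  d cosθ + r = +0.15355 m.
|ω_lever| = |0.0843·13.4·+0.15355| / 0.0640231 = 2.71 rad/s.

2.71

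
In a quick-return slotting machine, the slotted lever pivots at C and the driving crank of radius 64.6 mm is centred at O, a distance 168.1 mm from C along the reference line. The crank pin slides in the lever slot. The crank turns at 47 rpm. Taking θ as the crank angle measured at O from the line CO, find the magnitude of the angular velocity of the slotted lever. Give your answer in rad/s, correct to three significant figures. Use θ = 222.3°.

1.16

ω = 4.922 rad/s (from 47 rpm).
Crank pin A relative to C: A = (d + r cosθ, r sinθ); lever angle φ = atan2(r sinθ, d + r cosθ).
Differentiating tanφ: φ̇ = rω(d cosθ + r)/(d² + r² + 2dr cosθ).
d² + r² + 2dr cosθ = |CA|² = 0.0163671 m²;  d cosθ + r = -0.059732 m.
|ω_lever| = |0.0646·4.922·-0.059732| / 0.0163671 = 1.1604 rad/s.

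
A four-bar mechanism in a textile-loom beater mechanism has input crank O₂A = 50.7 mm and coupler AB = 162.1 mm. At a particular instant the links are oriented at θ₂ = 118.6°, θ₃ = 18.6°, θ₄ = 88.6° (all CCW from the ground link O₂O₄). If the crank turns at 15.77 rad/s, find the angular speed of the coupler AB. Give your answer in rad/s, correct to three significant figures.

2.62

ω₂ = 15.77 rad/s
Differentiating the loop-closure r₂e^{iθ₂}+r₃e^{iθ₃}=r₁+r₄e^{iθ₄} gives r₂ω₂e^{iθ₂}+r₃ω₃e^{iθ₃}=r₄ω₄e^{iθ₄}.
Eliminating the other unknown: ω₃ = r₂ω₂ sin(θ₄−θ₂) / [r₃ sin(θ₃−θ₄)].
Numerator sine = -0.50000; denominator sine = -0.93969.
Result = 0.0507·15.77·(-0.50000) / (0.1621·(-0.93969)) = +2.6245 rad/s; magnitude 2.6245 rad/s.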